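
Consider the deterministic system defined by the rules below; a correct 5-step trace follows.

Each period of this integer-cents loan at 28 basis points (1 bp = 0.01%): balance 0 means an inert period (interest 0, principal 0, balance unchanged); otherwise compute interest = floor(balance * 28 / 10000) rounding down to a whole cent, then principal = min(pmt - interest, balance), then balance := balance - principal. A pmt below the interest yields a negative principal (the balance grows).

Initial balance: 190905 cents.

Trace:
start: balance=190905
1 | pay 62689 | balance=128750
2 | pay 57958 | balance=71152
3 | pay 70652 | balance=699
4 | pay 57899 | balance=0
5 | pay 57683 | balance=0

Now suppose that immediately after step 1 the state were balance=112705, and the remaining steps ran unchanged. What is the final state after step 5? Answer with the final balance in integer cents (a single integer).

state after step 1 := balance=112705
2 | pay 57958 | balance=55062
3 | pay 70652 | balance=0
4 | pay 57899 | balance=0
5 | pay 57683 | balance=0

0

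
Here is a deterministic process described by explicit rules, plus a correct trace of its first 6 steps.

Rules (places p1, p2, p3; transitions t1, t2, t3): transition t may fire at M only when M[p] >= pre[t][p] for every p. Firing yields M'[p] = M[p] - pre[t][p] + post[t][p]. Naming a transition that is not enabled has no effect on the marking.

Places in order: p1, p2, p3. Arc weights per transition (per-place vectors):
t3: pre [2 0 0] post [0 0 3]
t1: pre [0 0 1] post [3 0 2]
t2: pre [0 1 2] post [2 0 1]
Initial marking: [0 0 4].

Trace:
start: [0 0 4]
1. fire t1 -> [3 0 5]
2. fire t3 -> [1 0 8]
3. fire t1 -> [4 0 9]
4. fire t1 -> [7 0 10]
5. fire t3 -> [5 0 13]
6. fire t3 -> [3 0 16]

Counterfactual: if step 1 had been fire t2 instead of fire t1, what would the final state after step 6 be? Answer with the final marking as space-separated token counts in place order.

(re-executing from step 1 with the substitution; state before step 1: [0 0 4])
1. fire t2 -> [0 0 4]
2. fire t3 -> [0 0 4]
3. fire t1 -> [3 0 5]
4. fire t1 -> [6 0 6]
5. fire t3 -> [4 0 9]
6. fire t3 -> [2 0 12]

2 0 12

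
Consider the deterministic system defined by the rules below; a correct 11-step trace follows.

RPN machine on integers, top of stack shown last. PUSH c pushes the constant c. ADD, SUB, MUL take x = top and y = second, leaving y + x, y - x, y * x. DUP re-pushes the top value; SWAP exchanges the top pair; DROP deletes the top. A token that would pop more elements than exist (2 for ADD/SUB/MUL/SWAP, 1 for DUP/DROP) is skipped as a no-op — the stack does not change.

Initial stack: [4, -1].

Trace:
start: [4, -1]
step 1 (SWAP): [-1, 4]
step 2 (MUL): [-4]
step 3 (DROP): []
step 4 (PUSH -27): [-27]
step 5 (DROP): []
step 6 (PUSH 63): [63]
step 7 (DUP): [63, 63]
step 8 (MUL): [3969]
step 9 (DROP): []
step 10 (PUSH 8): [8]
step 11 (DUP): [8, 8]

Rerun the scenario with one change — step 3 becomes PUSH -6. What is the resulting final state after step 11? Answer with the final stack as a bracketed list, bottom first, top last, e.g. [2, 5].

(re-executing from step 3 with the substitution; state before step 3: [-4])
step 3 (PUSH -6): [-4, -6]
step 4 (PUSH -27): [-4, -6, -27]
step 5 (DROP): [-4, -6]
step 6 (PUSH 63): [-4, -6, 63]
step 7 (DUP): [-4, -6, 63, 63]
step 8 (MUL): [-4, -6, 3969]
step 9 (DROP): [-4, -6]
step 10 (PUSH 8): [-4, -6, 8]
step 11 (DUP): [-4, -6, 8, 8]

[-4, -6, 8, 8]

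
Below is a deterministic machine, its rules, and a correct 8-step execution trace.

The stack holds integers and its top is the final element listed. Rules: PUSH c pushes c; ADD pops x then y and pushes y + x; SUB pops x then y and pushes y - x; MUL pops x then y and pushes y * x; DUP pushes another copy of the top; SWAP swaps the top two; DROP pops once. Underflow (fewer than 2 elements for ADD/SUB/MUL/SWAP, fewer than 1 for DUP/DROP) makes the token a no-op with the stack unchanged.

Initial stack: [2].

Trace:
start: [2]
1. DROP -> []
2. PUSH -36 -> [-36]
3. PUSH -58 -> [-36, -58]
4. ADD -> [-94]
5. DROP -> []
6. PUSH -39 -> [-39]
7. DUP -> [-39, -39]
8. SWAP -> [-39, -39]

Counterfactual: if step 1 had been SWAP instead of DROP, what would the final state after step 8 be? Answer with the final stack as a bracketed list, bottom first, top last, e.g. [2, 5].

[2, -39, -39]

(re-executing from step 1 with the substitution; state before step 1: [2])
1. SWAP -> [2]
2. PUSH -36 -> [2, -36]
3. PUSH -58 -> [2, -36, -58]
4. ADD -> [2, -94]
5. DROP -> [2]
6. PUSH -39 -> [2, -39]
7. DUP -> [2, -39, -39]
8. SWAP -> [2, -39, -39]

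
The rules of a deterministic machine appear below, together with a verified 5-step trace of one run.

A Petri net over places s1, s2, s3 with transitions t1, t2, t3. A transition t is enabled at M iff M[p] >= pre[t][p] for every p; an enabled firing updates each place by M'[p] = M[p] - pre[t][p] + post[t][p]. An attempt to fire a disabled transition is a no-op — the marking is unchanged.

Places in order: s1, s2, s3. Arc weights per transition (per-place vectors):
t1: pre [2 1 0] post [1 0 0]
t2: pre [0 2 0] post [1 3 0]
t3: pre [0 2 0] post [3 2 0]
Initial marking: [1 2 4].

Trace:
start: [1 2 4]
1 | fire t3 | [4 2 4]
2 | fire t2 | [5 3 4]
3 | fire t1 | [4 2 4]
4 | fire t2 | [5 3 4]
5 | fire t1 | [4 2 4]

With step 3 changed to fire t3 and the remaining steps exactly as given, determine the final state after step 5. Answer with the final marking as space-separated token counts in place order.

(re-executing from step 3 with the substitution; state before step 3: [5 3 4])
3 | fire t3 | [8 3 4]
4 | fire t2 | [9 4 4]
5 | fire t1 | [8 3 4]

8 3 4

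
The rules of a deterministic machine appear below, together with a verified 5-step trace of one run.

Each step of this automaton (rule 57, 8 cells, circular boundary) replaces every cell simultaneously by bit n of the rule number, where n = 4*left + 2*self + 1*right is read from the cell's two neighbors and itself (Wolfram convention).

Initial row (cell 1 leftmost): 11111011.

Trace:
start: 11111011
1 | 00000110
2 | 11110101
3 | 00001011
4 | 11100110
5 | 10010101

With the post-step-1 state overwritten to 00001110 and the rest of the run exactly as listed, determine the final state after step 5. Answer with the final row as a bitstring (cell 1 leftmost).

10100101

state after step 1 := 00001110
2 | 11101001
3 | 00010101
4 | 11001010
5 | 10100101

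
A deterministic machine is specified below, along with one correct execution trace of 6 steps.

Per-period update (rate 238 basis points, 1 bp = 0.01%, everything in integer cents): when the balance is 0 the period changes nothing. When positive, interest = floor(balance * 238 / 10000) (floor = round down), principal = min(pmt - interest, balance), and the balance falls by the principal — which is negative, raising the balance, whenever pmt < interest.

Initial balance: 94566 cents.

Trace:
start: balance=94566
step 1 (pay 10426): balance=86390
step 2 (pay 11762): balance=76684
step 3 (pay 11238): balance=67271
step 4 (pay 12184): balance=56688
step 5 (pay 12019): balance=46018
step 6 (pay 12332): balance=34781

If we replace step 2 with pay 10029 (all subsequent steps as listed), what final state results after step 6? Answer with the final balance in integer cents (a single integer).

36684

(re-executing from step 2 with the substitution; state before step 2: balance=86390)
step 2 (pay 10029): balance=78417
step 3 (pay 11238): balance=69045
step 4 (pay 12184): balance=58504
step 5 (pay 12019): balance=47877
step 6 (pay 12332): balance=36684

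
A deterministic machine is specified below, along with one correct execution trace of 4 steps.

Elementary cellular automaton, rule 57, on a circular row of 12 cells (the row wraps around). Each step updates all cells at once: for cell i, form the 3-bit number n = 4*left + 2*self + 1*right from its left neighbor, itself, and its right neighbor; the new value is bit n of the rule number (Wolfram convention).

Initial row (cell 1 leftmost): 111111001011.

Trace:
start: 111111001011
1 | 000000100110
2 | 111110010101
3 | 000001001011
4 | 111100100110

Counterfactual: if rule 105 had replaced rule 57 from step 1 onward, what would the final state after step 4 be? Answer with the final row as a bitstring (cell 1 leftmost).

100010001000

(re-executing steps 1..4 under rule 105; state before step 1: 111111001011)
1 | 000001000110
2 | 111100010110
3 | 100101001111
4 | 100010001000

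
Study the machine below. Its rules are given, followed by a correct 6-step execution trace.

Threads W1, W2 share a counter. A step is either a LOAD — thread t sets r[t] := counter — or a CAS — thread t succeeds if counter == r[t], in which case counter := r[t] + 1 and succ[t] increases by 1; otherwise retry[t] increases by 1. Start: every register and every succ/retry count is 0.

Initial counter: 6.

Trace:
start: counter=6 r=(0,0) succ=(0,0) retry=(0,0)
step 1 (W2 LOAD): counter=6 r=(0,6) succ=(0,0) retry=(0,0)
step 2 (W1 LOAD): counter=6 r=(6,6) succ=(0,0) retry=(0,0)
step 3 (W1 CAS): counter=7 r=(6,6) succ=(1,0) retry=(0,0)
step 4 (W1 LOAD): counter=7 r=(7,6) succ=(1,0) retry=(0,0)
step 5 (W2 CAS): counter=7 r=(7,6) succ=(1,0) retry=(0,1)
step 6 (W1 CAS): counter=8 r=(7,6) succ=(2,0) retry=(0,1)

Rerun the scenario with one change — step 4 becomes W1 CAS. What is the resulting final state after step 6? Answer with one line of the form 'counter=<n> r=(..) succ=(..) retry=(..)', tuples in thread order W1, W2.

counter=7 r=(6,6) succ=(1,0) retry=(2,1)

(re-executing from step 4 with the substitution; state before step 4: counter=7 r=(6,6) succ=(1,0) retry=(0,0))
step 4 (W1 CAS): counter=7 r=(6,6) succ=(1,0) retry=(1,0)
step 5 (W2 CAS): counter=7 r=(6,6) succ=(1,0) retry=(1,1)
step 6 (W1 CAS): counter=7 r=(6,6) succ=(1,0) retry=(2,1)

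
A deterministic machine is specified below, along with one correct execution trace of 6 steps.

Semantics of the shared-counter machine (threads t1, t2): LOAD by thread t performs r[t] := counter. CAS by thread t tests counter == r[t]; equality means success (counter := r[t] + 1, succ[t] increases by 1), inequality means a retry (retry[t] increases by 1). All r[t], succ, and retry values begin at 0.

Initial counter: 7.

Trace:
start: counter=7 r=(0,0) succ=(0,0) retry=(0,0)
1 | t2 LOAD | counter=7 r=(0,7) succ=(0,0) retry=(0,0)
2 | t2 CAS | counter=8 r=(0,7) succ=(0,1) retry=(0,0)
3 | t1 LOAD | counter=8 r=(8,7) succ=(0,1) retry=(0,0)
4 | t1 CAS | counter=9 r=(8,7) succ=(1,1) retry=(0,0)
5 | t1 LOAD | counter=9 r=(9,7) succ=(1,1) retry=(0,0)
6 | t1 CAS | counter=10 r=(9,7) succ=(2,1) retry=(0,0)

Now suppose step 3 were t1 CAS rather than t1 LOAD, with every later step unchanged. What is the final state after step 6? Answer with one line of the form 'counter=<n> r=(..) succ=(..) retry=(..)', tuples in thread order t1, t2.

(re-executing from step 3 with the substitution; state before step 3: counter=8 r=(0,7) succ=(0,1) retry=(0,0))
3 | t1 CAS | counter=8 r=(0,7) succ=(0,1) retry=(1,0)
4 | t1 CAS | counter=8 r=(0,7) succ=(0,1) retry=(2,0)
5 | t1 LOAD | counter=8 r=(8,7) succ=(0,1) retry=(2,0)
6 | t1 CAS | counter=9 r=(8,7) succ=(1,1) retry=(2,0)

counter=9 r=(8,7) succ=(1,1) retry=(2,0)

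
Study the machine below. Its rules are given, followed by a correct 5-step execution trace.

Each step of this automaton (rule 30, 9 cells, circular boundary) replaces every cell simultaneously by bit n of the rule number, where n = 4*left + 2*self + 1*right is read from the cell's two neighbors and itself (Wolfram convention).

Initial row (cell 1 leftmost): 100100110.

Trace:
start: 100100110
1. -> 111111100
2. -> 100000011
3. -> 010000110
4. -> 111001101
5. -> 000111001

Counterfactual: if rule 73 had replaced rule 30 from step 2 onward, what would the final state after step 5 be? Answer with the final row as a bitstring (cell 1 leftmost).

100000100

(re-executing steps 2..5 under rule 73; state before step 2: 111111100)
2. -> 100000100
3. -> 001110000
4. -> 101010111
5. -> 100000100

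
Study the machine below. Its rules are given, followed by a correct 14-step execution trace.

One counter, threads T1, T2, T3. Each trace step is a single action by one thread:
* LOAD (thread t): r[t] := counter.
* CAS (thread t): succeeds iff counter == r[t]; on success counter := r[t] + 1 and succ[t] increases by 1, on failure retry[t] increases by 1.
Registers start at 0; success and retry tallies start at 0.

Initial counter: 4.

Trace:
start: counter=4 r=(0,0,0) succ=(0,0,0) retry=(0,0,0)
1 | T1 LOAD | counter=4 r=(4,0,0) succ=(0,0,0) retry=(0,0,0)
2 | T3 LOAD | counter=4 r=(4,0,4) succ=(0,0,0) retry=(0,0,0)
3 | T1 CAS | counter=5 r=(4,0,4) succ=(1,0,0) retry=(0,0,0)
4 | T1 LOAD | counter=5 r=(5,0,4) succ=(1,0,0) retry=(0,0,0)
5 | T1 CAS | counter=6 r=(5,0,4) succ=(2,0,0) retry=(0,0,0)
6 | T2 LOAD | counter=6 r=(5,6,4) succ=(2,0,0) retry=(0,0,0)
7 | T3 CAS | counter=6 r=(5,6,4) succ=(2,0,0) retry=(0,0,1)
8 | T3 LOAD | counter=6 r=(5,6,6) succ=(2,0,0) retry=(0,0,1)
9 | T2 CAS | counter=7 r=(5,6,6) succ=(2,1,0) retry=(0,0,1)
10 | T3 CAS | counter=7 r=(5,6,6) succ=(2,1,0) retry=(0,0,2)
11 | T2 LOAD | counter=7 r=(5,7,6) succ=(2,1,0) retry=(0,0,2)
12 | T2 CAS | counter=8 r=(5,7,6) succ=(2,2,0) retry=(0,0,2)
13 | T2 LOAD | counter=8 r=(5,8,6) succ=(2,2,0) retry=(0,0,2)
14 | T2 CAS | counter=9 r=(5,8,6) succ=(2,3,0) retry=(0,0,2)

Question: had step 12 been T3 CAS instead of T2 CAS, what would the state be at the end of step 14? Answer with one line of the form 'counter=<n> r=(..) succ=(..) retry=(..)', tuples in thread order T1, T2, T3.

(re-executing from step 12 with the substitution; state before step 12: counter=7 r=(5,7,6) succ=(2,1,0) retry=(0,0,2))
12 | T3 CAS | counter=7 r=(5,7,6) succ=(2,1,0) retry=(0,0,3)
13 | T2 LOAD | counter=7 r=(5,7,6) succ=(2,1,0) retry=(0,0,3)
14 | T2 CAS | counter=8 r=(5,7,6) succ=(2,2,0) retry=(0,0,3)

counter=8 r=(5,7,6) succ=(2,2,0) retry=(0,0,3)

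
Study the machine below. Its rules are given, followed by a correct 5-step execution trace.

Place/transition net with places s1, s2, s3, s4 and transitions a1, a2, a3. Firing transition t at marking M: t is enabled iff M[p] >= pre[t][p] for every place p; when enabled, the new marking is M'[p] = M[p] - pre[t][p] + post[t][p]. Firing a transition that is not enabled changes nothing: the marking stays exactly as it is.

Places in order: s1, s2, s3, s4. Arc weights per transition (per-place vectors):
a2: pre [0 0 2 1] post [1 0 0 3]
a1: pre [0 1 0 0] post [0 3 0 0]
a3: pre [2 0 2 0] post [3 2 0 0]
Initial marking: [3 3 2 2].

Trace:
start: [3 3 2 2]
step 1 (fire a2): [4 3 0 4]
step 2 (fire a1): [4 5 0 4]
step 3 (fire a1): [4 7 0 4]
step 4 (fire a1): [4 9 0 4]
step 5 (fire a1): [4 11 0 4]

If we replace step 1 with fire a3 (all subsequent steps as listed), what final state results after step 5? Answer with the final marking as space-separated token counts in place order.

4 13 0 2

(re-executing from step 1 with the substitution; state before step 1: [3 3 2 2])
step 1 (fire a3): [4 5 0 2]
step 2 (fire a1): [4 7 0 2]
step 3 (fire a1): [4 9 0 2]
step 4 (fire a1): [4 11 0 2]
step 5 (fire a1): [4 13 0 2]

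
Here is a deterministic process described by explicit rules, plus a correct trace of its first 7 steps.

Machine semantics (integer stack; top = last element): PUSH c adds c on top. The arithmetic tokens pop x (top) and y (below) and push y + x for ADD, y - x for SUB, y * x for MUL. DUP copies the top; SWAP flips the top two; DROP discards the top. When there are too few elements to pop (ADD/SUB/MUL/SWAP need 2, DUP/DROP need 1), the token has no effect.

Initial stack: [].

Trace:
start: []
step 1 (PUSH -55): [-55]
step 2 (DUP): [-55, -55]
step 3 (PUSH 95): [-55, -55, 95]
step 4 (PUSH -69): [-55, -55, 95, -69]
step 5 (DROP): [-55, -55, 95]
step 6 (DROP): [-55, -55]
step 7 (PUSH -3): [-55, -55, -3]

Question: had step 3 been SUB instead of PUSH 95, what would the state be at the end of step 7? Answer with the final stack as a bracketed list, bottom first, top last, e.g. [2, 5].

(re-executing from step 3 with the substitution; state before step 3: [-55, -55])
step 3 (SUB): [0]
step 4 (PUSH -69): [0, -69]
step 5 (DROP): [0]
step 6 (DROP): []
step 7 (PUSH -3): [-3]

[-3]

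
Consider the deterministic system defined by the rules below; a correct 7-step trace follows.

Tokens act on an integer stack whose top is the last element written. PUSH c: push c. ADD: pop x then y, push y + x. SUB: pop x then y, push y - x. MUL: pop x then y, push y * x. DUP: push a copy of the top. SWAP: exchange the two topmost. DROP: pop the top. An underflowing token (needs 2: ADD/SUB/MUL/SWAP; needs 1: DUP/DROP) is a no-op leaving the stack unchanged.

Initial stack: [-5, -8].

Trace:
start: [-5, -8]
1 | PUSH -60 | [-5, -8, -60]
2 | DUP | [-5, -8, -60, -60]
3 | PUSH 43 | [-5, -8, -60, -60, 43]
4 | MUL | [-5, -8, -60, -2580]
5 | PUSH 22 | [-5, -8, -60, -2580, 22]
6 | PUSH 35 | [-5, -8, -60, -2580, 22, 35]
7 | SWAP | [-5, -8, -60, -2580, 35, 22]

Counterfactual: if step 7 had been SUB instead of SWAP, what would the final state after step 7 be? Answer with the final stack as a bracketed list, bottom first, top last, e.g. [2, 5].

[-5, -8, -60, -2580, -13]

(re-executing from step 7 with the substitution; state before step 7: [-5, -8, -60, -2580, 22, 35])
7 | SUB | [-5, -8, -60, -2580, -13]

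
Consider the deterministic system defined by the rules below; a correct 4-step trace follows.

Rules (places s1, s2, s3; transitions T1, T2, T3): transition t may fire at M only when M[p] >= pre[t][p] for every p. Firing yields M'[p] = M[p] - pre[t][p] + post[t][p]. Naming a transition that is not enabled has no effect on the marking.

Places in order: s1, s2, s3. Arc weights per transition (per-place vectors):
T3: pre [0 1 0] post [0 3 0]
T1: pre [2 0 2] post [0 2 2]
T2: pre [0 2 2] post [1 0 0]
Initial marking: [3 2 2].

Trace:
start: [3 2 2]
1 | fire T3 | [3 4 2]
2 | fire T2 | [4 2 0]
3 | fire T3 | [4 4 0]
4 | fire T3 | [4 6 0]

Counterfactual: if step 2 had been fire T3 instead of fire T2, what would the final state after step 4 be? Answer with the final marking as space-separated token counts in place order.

3 10 2

(re-executing from step 2 with the substitution; state before step 2: [3 4 2])
2 | fire T3 | [3 6 2]
3 | fire T3 | [3 8 2]
4 | fire T3 | [3 10 2]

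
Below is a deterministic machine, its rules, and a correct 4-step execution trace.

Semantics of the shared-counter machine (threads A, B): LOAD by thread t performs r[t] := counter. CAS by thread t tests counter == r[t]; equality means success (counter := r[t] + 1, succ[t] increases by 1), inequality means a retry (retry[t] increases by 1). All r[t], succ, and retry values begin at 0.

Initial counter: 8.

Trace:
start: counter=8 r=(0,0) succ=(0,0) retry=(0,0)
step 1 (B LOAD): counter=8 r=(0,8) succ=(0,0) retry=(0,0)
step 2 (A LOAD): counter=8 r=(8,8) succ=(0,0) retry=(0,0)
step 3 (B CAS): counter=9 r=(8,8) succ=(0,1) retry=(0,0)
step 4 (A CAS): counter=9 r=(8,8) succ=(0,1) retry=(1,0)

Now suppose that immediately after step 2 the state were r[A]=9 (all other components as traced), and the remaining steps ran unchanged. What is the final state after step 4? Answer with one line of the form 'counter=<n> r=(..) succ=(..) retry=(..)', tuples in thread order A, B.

counter=10 r=(9,8) succ=(1,1) retry=(0,0)

state after step 2 := counter=8 r=(9,8) succ=(0,0) retry=(0,0)
step 3 (B CAS): counter=9 r=(9,8) succ=(0,1) retry=(0,0)
step 4 (A CAS): counter=10 r=(9,8) succ=(1,1) retry=(0,0)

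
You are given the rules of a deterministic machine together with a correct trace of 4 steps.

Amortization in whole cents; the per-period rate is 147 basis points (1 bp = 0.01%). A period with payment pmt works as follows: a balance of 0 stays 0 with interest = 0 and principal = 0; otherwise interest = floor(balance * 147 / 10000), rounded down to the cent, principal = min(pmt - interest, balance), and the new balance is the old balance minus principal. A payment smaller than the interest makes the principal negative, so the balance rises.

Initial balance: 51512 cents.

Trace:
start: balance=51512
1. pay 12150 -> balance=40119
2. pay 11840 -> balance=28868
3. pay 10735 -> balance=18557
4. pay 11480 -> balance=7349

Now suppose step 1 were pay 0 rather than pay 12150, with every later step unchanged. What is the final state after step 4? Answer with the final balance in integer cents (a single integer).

20043

(re-executing from step 1 with the substitution; state before step 1: balance=51512)
1. pay 0 -> balance=52269
2. pay 11840 -> balance=41197
3. pay 10735 -> balance=31067
4. pay 11480 -> balance=20043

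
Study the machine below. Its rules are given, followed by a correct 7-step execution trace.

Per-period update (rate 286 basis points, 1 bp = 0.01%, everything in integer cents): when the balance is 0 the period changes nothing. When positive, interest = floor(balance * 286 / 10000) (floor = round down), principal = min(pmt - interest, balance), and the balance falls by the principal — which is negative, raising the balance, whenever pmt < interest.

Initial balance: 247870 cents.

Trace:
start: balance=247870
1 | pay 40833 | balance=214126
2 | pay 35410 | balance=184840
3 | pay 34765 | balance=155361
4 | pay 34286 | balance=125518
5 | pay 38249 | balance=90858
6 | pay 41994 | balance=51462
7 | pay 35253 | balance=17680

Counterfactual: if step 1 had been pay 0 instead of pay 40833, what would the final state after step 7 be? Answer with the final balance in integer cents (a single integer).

(re-executing from step 1 with the substitution; state before step 1: balance=247870)
1 | pay 0 | balance=254959
2 | pay 35410 | balance=226840
3 | pay 34765 | balance=198562
4 | pay 34286 | balance=169954
5 | pay 38249 | balance=136565
6 | pay 41994 | balance=98476
7 | pay 35253 | balance=66039

66039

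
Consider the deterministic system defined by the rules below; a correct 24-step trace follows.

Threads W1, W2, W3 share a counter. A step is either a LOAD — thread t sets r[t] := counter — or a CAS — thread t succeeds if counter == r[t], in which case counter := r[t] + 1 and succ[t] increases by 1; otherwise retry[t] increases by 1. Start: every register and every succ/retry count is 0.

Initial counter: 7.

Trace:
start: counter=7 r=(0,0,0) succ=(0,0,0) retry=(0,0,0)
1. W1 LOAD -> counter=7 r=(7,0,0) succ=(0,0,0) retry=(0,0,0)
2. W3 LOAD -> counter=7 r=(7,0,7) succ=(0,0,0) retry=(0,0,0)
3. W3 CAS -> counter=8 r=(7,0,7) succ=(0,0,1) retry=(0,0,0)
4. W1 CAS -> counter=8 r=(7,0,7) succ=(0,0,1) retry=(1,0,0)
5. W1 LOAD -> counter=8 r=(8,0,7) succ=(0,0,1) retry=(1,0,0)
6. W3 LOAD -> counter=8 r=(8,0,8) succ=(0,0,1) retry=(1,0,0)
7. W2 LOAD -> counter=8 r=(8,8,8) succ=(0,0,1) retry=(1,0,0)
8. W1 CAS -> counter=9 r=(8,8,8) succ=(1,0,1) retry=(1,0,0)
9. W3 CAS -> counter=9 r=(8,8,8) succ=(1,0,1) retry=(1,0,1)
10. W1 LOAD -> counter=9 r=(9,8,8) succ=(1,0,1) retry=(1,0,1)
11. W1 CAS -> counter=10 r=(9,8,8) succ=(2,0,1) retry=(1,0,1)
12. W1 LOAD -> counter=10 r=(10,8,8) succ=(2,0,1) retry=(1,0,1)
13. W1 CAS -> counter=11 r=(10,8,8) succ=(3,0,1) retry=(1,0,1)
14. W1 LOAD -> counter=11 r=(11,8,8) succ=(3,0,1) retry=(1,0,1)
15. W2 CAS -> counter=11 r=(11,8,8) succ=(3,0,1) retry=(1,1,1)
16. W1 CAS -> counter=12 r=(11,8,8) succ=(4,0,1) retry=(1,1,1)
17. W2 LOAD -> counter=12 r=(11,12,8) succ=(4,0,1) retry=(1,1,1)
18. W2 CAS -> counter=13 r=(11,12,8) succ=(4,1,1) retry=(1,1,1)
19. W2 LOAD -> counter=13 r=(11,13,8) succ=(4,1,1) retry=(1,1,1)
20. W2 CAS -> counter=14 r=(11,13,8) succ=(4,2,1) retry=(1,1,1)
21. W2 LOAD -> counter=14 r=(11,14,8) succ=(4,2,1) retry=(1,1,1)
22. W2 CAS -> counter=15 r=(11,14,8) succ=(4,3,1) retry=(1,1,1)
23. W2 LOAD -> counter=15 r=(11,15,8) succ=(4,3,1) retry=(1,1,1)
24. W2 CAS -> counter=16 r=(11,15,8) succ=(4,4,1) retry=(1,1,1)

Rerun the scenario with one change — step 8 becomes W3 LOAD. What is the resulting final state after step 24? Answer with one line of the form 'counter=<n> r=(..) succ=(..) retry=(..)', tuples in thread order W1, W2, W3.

(re-executing from step 8 with the substitution; state before step 8: counter=8 r=(8,8,8) succ=(0,0,1) retry=(1,0,0))
8. W3 LOAD -> counter=8 r=(8,8,8) succ=(0,0,1) retry=(1,0,0)
9. W3 CAS -> counter=9 r=(8,8,8) succ=(0,0,2) retry=(1,0,0)
10. W1 LOAD -> counter=9 r=(9,8,8) succ=(0,0,2) retry=(1,0,0)
11. W1 CAS -> counter=10 r=(9,8,8) succ=(1,0,2) retry=(1,0,0)
12. W1 LOAD -> counter=10 r=(10,8,8) succ=(1,0,2) retry=(1,0,0)
13. W1 CAS -> counter=11 r=(10,8,8) succ=(2,0,2) retry=(1,0,0)
14. W1 LOAD -> counter=11 r=(11,8,8) succ=(2,0,2) retry=(1,0,0)
15. W2 CAS -> counter=11 r=(11,8,8) succ=(2,0,2) retry=(1,1,0)
16. W1 CAS -> counter=12 r=(11,8,8) succ=(3,0,2) retry=(1,1,0)
17. W2 LOAD -> counter=12 r=(11,12,8) succ=(3,0,2) retry=(1,1,0)
18. W2 CAS -> counter=13 r=(11,12,8) succ=(3,1,2) retry=(1,1,0)
19. W2 LOAD -> counter=13 r=(11,13,8) succ=(3,1,2) retry=(1,1,0)
20. W2 CAS -> counter=14 r=(11,13,8) succ=(3,2,2) retry=(1,1,0)
21. W2 LOAD -> counter=14 r=(11,14,8) succ=(3,2,2) retry=(1,1,0)
22. W2 CAS -> counter=15 r=(11,14,8) succ=(3,3,2) retry=(1,1,0)
23. W2 LOAD -> counter=15 r=(11,15,8) succ=(3,3,2) retry=(1,1,0)
24. W2 CAS -> counter=16 r=(11,15,8) succ=(3,4,2) retry=(1,1,0)

counter=16 r=(11,15,8) succ=(3,4,2) retry=(1,1,0)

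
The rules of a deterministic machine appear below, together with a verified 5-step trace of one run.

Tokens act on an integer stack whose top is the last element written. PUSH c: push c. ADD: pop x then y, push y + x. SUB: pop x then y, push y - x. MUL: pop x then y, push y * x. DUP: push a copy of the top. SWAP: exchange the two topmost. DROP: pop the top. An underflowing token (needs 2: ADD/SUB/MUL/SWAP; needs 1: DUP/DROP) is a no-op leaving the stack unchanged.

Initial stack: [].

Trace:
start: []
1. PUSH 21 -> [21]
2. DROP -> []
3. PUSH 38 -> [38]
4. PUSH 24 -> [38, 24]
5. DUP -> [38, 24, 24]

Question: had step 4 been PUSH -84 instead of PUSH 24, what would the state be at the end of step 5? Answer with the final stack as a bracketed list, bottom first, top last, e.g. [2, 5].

[38, -84, -84]

(re-executing from step 4 with the substitution; state before step 4: [38])
4. PUSH -84 -> [38, -84]
5. DUP -> [38, -84, -84]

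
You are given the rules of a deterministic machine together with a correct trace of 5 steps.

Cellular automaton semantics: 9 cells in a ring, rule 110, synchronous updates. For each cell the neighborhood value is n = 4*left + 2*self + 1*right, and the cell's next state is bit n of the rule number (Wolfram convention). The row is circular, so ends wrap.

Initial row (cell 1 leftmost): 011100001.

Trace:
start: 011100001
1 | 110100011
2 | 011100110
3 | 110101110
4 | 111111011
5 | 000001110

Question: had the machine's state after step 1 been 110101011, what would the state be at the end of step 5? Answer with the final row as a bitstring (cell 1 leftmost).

010001100

state after step 1 := 110101011
2 | 011111110
3 | 110000010
4 | 110000111
5 | 010001100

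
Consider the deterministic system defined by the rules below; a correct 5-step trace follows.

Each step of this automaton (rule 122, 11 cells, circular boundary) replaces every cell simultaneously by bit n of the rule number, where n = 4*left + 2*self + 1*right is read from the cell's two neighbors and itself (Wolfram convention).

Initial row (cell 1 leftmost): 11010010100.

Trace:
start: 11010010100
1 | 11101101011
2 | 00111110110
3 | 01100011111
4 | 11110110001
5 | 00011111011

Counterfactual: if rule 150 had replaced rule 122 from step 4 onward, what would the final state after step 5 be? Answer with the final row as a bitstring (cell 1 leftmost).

(re-executing steps 4..5 under rule 150; state before step 4: 01100011111)
4 | 00010101110
5 | 00110100101

00110100101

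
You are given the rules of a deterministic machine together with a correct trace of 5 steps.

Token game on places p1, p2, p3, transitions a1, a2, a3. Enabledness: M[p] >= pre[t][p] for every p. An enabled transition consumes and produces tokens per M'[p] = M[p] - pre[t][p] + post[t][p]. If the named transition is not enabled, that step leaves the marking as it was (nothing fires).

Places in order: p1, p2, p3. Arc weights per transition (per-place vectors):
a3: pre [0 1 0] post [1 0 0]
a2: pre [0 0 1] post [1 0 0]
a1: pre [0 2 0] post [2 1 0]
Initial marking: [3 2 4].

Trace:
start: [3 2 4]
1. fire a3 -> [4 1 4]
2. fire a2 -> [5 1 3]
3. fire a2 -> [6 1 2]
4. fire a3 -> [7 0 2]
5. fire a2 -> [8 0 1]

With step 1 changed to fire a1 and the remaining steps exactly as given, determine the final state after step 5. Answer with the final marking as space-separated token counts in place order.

(re-executing from step 1 with the substitution; state before step 1: [3 2 4])
1. fire a1 -> [5 1 4]
2. fire a2 -> [6 1 3]
3. fire a2 -> [7 1 2]
4. fire a3 -> [8 0 2]
5. fire a2 -> [9 0 1]

9 0 1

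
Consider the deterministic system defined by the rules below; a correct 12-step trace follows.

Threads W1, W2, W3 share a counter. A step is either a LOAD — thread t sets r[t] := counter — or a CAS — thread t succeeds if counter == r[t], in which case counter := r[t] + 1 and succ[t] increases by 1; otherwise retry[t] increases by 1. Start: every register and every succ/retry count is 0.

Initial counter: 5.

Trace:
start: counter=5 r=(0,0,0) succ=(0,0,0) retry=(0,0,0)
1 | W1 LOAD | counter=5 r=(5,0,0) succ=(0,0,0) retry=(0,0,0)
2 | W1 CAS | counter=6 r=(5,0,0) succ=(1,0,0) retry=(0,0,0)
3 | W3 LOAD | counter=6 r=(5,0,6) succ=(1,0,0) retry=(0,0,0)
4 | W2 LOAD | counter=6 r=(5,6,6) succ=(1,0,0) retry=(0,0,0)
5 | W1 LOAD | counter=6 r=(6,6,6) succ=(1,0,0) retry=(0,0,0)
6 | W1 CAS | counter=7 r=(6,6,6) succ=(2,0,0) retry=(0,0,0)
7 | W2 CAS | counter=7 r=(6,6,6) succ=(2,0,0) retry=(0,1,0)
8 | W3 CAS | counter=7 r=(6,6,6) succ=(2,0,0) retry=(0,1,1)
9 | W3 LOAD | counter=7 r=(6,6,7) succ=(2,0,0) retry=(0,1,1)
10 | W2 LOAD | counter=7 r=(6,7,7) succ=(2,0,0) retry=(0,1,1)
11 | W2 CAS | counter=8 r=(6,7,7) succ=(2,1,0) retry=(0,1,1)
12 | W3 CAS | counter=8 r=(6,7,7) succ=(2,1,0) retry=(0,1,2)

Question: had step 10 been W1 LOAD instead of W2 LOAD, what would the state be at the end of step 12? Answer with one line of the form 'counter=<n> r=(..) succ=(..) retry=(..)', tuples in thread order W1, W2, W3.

counter=8 r=(7,6,7) succ=(2,0,1) retry=(0,2,1)

(re-executing from step 10 with the substitution; state before step 10: counter=7 r=(6,6,7) succ=(2,0,0) retry=(0,1,1))
10 | W1 LOAD | counter=7 r=(7,6,7) succ=(2,0,0) retry=(0,1,1)
11 | W2 CAS | counter=7 r=(7,6,7) succ=(2,0,0) retry=(0,2,1)
12 | W3 CAS | counter=8 r=(7,6,7) succ=(2,0,1) retry=(0,2,1)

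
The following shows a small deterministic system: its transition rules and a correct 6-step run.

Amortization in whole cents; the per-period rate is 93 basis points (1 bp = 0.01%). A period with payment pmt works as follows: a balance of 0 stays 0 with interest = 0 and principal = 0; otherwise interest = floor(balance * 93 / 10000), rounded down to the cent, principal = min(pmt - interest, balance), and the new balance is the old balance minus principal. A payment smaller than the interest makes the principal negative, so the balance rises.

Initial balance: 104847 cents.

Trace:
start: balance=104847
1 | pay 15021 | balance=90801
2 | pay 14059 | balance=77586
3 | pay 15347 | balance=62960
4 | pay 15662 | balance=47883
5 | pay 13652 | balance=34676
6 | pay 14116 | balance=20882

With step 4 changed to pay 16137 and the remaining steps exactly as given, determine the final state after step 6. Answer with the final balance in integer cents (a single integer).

20398

(re-executing from step 4 with the substitution; state before step 4: balance=62960)
4 | pay 16137 | balance=47408
5 | pay 13652 | balance=34196
6 | pay 14116 | balance=20398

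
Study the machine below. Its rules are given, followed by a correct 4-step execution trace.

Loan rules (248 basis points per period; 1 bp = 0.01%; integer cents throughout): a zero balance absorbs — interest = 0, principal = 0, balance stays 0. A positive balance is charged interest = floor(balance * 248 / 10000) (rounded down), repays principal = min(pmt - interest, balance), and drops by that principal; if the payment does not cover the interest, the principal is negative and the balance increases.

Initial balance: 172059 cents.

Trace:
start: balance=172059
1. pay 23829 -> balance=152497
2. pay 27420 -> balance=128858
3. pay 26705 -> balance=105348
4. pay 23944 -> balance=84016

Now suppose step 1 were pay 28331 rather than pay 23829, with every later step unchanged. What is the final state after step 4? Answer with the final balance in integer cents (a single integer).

79172

(re-executing from step 1 with the substitution; state before step 1: balance=172059)
1. pay 28331 -> balance=147995
2. pay 27420 -> balance=124245
3. pay 26705 -> balance=100621
4. pay 23944 -> balance=79172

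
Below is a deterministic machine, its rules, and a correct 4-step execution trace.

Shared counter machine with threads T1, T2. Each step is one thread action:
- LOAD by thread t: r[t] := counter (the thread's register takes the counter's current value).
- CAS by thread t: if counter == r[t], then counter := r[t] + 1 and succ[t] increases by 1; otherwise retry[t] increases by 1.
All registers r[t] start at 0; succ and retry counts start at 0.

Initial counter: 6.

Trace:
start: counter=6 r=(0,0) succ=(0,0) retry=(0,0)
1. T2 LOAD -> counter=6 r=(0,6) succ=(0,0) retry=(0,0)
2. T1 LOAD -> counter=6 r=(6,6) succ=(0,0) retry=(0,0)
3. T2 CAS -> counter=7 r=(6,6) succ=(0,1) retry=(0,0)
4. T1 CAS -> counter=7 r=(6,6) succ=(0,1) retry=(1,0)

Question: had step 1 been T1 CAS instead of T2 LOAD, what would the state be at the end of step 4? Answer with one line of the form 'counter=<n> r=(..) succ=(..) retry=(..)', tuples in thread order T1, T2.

(re-executing from step 1 with the substitution; state before step 1: counter=6 r=(0,0) succ=(0,0) retry=(0,0))
1. T1 CAS -> counter=6 r=(0,0) succ=(0,0) retry=(1,0)
2. T1 LOAD -> counter=6 r=(6,0) succ=(0,0) retry=(1,0)
3. T2 CAS -> counter=6 r=(6,0) succ=(0,0) retry=(1,1)
4. T1 CAS -> counter=7 r=(6,0) succ=(1,0) retry=(1,1)

counter=7 r=(6,0) succ=(1,0) retry=(1,1)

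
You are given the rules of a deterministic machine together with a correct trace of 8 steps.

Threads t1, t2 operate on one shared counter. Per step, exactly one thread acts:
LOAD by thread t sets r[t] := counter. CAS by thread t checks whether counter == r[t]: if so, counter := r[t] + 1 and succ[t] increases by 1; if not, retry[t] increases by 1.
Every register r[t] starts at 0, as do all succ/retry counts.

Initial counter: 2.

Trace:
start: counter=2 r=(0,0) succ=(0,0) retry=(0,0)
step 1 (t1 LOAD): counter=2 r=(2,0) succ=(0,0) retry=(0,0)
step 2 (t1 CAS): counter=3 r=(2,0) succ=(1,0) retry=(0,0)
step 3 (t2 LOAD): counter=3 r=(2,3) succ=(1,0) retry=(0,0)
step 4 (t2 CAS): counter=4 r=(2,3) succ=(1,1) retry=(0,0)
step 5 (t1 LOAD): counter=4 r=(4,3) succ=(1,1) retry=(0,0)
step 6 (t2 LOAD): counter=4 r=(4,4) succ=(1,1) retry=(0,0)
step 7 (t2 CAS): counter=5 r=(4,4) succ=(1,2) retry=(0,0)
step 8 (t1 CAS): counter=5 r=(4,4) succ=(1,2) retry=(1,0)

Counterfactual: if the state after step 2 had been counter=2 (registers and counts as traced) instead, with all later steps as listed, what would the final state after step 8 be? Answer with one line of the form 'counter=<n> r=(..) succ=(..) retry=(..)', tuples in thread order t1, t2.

counter=4 r=(3,3) succ=(1,2) retry=(1,0)

state after step 2 := counter=2 r=(2,0) succ=(1,0) retry=(0,0)
step 3 (t2 LOAD): counter=2 r=(2,2) succ=(1,0) retry=(0,0)
step 4 (t2 CAS): counter=3 r=(2,2) succ=(1,1) retry=(0,0)
step 5 (t1 LOAD): counter=3 r=(3,2) succ=(1,1) retry=(0,0)
step 6 (t2 LOAD): counter=3 r=(3,3) succ=(1,1) retry=(0,0)
step 7 (t2 CAS): counter=4 r=(3,3) succ=(1,2) retry=(0,0)
step 8 (t1 CAS): counter=4 r=(3,3) succ=(1,2) retry=(1,0)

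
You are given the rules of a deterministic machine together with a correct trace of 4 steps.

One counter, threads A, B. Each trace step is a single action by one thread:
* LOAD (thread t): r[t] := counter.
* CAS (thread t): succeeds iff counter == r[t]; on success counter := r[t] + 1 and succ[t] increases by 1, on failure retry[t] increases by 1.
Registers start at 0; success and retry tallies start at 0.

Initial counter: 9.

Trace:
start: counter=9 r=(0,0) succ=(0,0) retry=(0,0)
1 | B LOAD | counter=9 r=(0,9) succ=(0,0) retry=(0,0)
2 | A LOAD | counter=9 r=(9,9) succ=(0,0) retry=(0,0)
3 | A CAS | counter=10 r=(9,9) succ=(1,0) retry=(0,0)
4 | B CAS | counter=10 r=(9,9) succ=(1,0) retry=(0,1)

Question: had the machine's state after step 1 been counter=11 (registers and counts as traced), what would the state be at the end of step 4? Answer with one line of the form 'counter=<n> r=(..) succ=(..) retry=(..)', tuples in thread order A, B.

counter=12 r=(11,9) succ=(1,0) retry=(0,1)

state after step 1 := counter=11 r=(0,9) succ=(0,0) retry=(0,0)
2 | A LOAD | counter=11 r=(11,9) succ=(0,0) retry=(0,0)
3 | A CAS | counter=12 r=(11,9) succ=(1,0) retry=(0,0)
4 | B CAS | counter=12 r=(11,9) succ=(1,0) retry=(0,1)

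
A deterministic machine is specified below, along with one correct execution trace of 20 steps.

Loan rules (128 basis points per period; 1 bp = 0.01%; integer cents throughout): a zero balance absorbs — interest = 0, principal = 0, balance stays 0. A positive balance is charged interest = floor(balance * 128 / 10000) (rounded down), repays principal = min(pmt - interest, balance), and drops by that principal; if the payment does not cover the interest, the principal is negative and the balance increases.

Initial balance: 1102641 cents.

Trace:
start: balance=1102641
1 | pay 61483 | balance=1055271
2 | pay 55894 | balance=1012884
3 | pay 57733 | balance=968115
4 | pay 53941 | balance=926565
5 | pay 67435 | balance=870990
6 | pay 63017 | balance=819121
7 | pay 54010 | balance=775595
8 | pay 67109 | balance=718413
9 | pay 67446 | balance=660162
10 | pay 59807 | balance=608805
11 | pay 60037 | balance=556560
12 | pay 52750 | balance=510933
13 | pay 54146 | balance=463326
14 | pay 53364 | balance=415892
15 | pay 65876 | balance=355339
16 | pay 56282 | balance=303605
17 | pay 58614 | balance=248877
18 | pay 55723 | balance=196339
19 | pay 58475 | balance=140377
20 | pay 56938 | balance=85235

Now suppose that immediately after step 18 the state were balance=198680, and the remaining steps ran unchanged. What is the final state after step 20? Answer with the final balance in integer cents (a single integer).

87637

state after step 18 := balance=198680
19 | pay 58475 | balance=142748
20 | pay 56938 | balance=87637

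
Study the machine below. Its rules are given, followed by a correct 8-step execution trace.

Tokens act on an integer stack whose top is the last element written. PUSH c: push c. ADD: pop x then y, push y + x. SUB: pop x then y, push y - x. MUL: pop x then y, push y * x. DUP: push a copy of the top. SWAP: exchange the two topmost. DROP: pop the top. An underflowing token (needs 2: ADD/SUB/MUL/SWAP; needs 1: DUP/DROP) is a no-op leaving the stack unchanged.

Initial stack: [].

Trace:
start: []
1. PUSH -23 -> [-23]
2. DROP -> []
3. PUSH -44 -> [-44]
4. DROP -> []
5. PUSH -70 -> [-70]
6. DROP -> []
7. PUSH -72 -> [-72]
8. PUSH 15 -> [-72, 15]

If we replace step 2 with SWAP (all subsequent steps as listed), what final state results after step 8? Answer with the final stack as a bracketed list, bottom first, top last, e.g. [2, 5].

(re-executing from step 2 with the substitution; state before step 2: [-23])
2. SWAP -> [-23]
3. PUSH -44 -> [-23, -44]
4. DROP -> [-23]
5. PUSH -70 -> [-23, -70]
6. DROP -> [-23]
7. PUSH -72 -> [-23, -72]
8. PUSH 15 -> [-23, -72, 15]

[-23, -72, 15]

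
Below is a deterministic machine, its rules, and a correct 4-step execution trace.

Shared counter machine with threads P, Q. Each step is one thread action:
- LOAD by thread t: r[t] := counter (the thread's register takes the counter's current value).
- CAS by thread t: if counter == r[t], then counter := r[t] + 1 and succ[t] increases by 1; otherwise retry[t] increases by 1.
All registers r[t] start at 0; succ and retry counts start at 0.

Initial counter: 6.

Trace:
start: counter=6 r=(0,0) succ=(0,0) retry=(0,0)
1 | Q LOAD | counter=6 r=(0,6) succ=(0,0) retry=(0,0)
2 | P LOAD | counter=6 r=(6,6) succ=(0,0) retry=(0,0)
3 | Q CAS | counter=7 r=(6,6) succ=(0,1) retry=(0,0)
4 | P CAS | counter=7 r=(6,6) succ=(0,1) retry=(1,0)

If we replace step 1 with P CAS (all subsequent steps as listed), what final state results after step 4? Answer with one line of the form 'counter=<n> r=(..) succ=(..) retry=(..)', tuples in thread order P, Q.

(re-executing from step 1 with the substitution; state before step 1: counter=6 r=(0,0) succ=(0,0) retry=(0,0))
1 | P CAS | counter=6 r=(0,0) succ=(0,0) retry=(1,0)
2 | P LOAD | counter=6 r=(6,0) succ=(0,0) retry=(1,0)
3 | Q CAS | counter=6 r=(6,0) succ=(0,0) retry=(1,1)
4 | P CAS | counter=7 r=(6,0) succ=(1,0) retry=(1,1)

counter=7 r=(6,0) succ=(1,0) retry=(1,1)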